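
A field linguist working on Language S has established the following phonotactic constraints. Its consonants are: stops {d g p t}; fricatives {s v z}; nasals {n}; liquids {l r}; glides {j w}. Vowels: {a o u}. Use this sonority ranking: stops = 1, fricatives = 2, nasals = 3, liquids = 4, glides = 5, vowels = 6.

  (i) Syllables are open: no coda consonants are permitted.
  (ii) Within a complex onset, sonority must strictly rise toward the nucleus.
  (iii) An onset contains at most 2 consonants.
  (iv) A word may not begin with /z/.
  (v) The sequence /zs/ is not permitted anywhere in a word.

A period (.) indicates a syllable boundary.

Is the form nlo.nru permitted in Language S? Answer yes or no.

nlo.nru — σ1 onset /nl/ (3→4 rises), coda /∅/ ok; σ2 onset /nr/ (3→4 rises), coda /∅/ ok → permitted

yes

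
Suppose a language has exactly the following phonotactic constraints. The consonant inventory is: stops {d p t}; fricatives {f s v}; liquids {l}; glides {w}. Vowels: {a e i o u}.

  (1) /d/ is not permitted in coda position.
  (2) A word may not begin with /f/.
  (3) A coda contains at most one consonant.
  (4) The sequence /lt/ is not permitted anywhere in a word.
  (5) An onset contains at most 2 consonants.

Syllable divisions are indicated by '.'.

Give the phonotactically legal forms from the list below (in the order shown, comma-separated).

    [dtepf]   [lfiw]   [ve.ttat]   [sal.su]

[dtepf] — violates constraint 3: syllable 1 coda /pf/ has 2 consonants (> 1) → phonotactically illegal
[lfiw] — σ1 onset /lf/ (2C), coda /w/ ok → phonotactically legal
[ve.ttat] — σ1 onset /v/, coda /∅/ ok; σ2 onset /tt/ (2C), coda /t/ ok → phonotactically legal
[sal.su] — σ1 onset /s/, coda /l/ ok; σ2 onset /s/, coda /∅/ ok → phonotactically legal

[lfiw], [ve.ttat], [sal.su]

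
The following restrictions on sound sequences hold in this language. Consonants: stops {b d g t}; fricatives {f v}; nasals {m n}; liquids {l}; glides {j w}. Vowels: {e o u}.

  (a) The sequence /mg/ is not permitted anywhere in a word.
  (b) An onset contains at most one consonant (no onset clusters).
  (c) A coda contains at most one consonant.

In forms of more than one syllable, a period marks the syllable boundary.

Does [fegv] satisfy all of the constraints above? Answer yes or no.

no

[fegv] — violates constraint (c): syllable 1 coda /gv/ has 2 consonants (> 1) → ill-formed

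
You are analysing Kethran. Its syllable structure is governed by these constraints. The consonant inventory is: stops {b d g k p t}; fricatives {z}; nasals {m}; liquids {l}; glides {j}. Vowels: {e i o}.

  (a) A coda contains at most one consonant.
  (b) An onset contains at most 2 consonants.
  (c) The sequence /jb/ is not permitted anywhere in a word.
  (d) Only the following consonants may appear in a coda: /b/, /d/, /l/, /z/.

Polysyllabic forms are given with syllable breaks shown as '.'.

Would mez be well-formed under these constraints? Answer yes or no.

yes

mez — σ1 onset /m/, coda /z/ ok → well-formed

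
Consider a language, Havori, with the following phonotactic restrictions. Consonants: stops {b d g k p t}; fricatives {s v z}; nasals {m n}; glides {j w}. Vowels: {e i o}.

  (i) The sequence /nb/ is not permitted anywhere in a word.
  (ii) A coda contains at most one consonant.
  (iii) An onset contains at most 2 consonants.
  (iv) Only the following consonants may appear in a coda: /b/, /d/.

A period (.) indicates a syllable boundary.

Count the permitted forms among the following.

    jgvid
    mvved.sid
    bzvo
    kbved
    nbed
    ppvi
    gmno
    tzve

0

jgvid — violates constraint (iii): syllable 1 onset /jgv/ has 3 consonants (> 2) → not permitted
mvved.sid — violates constraint (iii): syllable 1 onset /mvv/ has 3 consonants (> 2) → not permitted
bzvo — violates constraint (iii): syllable 1 onset /bzv/ has 3 consonants (> 2) → not permitted
kbved — violates constraint (iii): syllable 1 onset /kbv/ has 3 consonants (> 2) → not permitted
nbed — violates constraint (i): contains banned sequence /nb/ → not permitted
ppvi — violates constraint (iii): syllable 1 onset /ppv/ has 3 consonants (> 2) → not permitted
gmno — violates constraint (iii): syllable 1 onset /gmn/ has 3 consonants (> 2) → not permitted
tzve — violates constraint (iii): syllable 1 onset /tzv/ has 3 consonants (> 2) → not permitted
No form is permitted → 0.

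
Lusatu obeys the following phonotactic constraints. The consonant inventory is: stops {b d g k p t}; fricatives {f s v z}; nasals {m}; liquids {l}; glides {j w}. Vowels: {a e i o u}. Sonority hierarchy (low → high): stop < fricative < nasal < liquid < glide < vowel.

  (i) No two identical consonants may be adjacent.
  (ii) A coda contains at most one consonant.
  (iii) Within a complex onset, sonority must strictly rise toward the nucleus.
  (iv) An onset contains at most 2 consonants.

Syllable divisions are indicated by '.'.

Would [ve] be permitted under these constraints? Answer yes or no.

yes

[ve] — σ1 onset /v/, coda /∅/ ok → permitted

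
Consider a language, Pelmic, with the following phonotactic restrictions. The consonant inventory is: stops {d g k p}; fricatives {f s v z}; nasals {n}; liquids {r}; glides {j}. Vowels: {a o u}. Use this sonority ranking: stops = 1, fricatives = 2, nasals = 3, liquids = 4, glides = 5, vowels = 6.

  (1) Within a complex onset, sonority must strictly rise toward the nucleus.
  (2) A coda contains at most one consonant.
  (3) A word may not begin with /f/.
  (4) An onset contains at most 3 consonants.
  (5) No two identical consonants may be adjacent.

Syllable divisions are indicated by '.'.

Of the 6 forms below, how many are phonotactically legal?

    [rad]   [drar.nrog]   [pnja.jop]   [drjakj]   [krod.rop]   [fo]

[rad] — σ1 onset /r/, coda /d/ ok → phonotactically legal
[drar.nrog] — σ1 onset /dr/ (1→4 rises), coda /r/ ok; σ2 onset /nr/ (3→4 rises), coda /g/ ok → phonotactically legal
[pnja.jop] — σ1 onset /pnj/ (1→3→5 rises), coda /∅/ ok; σ2 onset /j/, coda /p/ ok → phonotactically legal
[drjakj] — violates constraint 2: syllable 1 coda /kj/ has 2 consonants (> 1) → phonotactically illegal
[krod.rop] — σ1 onset /kr/ (1→4 rises), coda /d/ ok; σ2 onset /r/, coda /p/ ok → phonotactically legal
[fo] — violates constraint 3: word begins with /f/ → phonotactically illegal
Phonotactically legal: [rad], [drar.nrog], [pnja.jop], [krod.rop] → 4.

4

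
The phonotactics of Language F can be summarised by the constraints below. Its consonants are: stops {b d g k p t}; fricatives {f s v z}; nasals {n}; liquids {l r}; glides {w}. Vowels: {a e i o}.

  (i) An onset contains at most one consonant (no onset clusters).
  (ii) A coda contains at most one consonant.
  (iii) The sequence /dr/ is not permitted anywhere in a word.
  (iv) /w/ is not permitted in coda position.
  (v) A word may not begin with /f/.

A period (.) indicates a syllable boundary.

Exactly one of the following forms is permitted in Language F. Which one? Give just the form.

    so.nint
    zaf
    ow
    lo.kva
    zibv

so.nint — violates constraint (ii): syllable 2 coda /nt/ has 2 consonants (> 1) → not permitted
zaf — σ1 onset /z/, coda /f/ ok → permitted
ow — violates constraint (iv): syllable 1 coda contains /w/ → not permitted
lo.kva — violates constraint (i): syllable 2 onset /kv/ has 2 consonants (> 1) → not permitted
zibv — violates constraint (ii): syllable 1 coda /bv/ has 2 consonants (> 1) → not permitted

zaf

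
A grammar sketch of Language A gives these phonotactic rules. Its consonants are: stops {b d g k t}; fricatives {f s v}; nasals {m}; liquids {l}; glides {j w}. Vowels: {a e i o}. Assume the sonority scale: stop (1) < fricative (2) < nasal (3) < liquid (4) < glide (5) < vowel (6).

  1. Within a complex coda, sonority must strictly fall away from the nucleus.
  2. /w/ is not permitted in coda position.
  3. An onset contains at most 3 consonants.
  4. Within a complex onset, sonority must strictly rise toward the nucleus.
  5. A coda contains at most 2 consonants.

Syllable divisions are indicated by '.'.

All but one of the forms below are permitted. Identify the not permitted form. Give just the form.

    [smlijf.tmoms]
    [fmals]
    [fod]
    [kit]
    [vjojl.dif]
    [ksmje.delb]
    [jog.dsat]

[ksmje.delb]

[smlijf.tmoms] — σ1 onset /sml/ (2→3→4 rises), coda /jf/ (5→2 falls) ok; σ2 onset /tm/ (1→3 rises), coda /ms/ (3→2 falls) ok → permitted
[fmals] — σ1 onset /fm/ (2→3 rises), coda /ls/ (4→2 falls) ok → permitted
[fod] — σ1 onset /f/, coda /d/ ok → permitted
[kit] — σ1 onset /k/, coda /t/ ok → permitted
[vjojl.dif] — σ1 onset /vj/ (2→5 rises), coda /jl/ (5→4 falls) ok; σ2 onset /d/, coda /f/ ok → permitted
[ksmje.delb] — violates constraint 3: syllable 1 onset /ksmj/ has 4 consonants (> 3) → not permitted
[jog.dsat] — σ1 onset /j/, coda /g/ ok; σ2 onset /ds/ (1→2 rises), coda /t/ ok → permitted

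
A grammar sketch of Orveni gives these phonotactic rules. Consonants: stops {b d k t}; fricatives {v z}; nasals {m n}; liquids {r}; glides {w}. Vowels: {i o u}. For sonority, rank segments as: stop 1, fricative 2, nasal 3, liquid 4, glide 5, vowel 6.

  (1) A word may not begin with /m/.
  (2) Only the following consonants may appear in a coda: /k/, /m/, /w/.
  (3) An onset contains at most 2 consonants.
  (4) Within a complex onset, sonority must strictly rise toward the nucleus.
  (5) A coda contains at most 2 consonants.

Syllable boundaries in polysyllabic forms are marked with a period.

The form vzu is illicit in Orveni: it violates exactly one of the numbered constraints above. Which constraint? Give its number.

vzu: syllable 1 onset /vz/: /v/ (fricative, 2) → /z/ (fricative, 2) does not rise.
This is a violation of constraint 4: "Within a complex onset, sonority must strictly rise toward the nucleus."
The remaining constraints (1, 2, 3, 5) are satisfied.

4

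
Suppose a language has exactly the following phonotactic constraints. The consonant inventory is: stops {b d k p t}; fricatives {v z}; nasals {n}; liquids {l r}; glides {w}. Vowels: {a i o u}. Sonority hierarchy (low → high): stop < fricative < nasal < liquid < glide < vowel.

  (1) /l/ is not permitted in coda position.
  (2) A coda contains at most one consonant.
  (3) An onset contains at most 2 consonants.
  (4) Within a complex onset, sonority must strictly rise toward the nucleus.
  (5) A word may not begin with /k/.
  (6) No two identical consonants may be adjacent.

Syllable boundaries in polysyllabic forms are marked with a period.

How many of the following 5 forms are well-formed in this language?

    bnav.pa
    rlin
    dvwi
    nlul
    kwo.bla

1

bnav.pa — σ1 onset /bn/ (1→3 rises), coda /v/ ok; σ2 onset /p/, coda /∅/ ok → well-formed
rlin — violates constraint 4: syllable 1 onset /rl/: /r/ (liquid, 4) → /l/ (liquid, 4) does not rise → ill-formed
dvwi — violates constraint 3: syllable 1 onset /dvw/ has 3 consonants (> 2) → ill-formed
nlul — violates constraint 1: syllable 1 coda contains /l/ → ill-formed
kwo.bla — violates constraint 5: word begins with /k/ → ill-formed
Well-formed: bnav.pa → 1.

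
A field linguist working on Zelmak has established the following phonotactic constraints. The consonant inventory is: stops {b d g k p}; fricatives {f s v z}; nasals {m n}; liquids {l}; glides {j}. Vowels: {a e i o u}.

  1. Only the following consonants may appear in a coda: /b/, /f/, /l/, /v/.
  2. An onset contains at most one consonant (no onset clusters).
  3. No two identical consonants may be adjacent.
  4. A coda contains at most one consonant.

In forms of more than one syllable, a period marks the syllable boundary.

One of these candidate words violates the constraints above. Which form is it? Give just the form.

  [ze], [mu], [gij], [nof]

[gij]

[ze] — σ1 onset /z/, coda /∅/ ok → well-formed
[mu] — σ1 onset /m/, coda /∅/ ok → well-formed
[gij] — violates constraint 1: syllable 1 coda contains /j/, which is not a licensed coda consonant → ill-formed
[nof] — σ1 onset /n/, coda /f/ ok → well-formed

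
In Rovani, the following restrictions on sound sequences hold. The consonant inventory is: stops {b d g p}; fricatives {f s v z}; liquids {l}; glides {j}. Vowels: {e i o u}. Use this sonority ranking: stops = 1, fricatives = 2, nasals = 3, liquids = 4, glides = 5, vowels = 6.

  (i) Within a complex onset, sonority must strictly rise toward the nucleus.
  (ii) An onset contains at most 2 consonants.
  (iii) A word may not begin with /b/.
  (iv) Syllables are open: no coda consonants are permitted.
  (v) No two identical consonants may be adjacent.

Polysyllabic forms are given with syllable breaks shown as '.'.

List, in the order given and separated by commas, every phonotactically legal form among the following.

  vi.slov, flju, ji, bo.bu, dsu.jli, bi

vi.slov — violates constraint (iv): syllable 2 coda /v/ has 1 consonant (> 0) → phonotactically illegal
flju — violates constraint (ii): syllable 1 onset /flj/ has 3 consonants (> 2) → phonotactically illegal
ji — σ1 onset /j/, coda /∅/ ok → phonotactically legal
bo.bu — violates constraint (iii): word begins with /b/ → phonotactically illegal
dsu.jli — violates constraint (i): syllable 2 onset /jl/: /j/ (glide, 5) → /l/ (liquid, 4) does not rise → phonotactically illegal
bi — violates constraint (iii): word begins with /b/ → phonotactically illegal

ji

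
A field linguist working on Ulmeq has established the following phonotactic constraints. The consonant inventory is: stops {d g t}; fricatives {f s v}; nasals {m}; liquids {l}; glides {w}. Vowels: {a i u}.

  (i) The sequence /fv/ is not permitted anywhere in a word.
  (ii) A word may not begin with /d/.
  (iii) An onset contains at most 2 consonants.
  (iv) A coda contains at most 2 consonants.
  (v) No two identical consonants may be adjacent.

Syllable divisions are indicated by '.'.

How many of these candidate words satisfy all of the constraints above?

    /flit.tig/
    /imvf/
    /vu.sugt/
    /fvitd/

/flit.tig/ — violates constraint (v): adjacent identical consonants /tt/ → ill-formed
/imvf/ — violates constraint (iv): syllable 1 coda /mvf/ has 3 consonants (> 2) → ill-formed
/vu.sugt/ — σ1 onset /v/, coda /∅/ ok; σ2 onset /s/, coda /gt/ (2C) ok → well-formed
/fvitd/ — violates constraint (i): contains banned sequence /fv/ → ill-formed
Well-formed: /vu.sugt/ → 1.

1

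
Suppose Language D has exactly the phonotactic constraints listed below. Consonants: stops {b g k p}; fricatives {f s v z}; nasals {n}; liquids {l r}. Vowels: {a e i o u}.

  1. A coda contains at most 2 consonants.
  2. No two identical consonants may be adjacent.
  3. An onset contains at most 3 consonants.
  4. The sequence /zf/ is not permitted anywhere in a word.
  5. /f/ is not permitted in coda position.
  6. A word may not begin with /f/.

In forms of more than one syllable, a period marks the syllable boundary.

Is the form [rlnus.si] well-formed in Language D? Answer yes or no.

[rlnus.si] — violates constraint 2: adjacent identical consonants /ss/ → ill-formed

no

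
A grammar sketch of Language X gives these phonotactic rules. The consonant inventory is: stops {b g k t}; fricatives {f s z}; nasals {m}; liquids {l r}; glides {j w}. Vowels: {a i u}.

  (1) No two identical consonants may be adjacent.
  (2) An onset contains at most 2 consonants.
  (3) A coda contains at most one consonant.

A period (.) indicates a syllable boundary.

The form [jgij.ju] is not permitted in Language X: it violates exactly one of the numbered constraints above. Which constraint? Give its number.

1

[jgij.ju]: adjacent identical consonants /jj/.
This is a violation of constraint 1: "No two identical consonants may be adjacent."
The remaining constraints (2, 3) are satisfied.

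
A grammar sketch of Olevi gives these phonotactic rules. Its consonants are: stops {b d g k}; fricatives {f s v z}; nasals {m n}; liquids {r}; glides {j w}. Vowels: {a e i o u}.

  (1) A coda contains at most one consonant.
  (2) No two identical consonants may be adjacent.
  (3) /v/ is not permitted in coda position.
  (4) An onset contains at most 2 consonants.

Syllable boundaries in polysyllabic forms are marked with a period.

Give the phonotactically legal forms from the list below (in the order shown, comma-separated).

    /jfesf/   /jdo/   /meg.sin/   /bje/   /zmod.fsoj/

/jfesf/ — violates constraint 1: syllable 1 coda /sf/ has 2 consonants (> 1) → phonotactically illegal
/jdo/ — σ1 onset /jd/ (2C), coda /∅/ ok → phonotactically legal
/meg.sin/ — σ1 onset /m/, coda /g/ ok; σ2 onset /s/, coda /n/ ok → phonotactically legal
/bje/ — σ1 onset /bj/ (2C), coda /∅/ ok → phonotactically legal
/zmod.fsoj/ — σ1 onset /zm/ (2C), coda /d/ ok; σ2 onset /fs/ (2C), coda /j/ ok → phonotactically legal

/jdo/, /meg.sin/, /bje/, /zmod.fsoj/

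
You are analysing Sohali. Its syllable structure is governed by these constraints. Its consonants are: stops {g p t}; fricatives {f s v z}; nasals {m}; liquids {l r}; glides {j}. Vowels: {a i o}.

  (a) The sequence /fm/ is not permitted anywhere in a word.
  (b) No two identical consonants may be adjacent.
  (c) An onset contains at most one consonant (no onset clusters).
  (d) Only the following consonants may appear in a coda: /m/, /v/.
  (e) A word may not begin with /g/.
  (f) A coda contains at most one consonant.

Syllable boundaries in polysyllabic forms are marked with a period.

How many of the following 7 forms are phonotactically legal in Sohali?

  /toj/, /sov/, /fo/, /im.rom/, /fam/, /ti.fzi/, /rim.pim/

5

/toj/ — violates constraint (d): syllable 1 coda contains /j/, which is not a licensed coda consonant → phonotactically illegal
/sov/ — σ1 onset /s/, coda /v/ ok → phonotactically legal
/fo/ — σ1 onset /f/, coda /∅/ ok → phonotactically legal
/im.rom/ — σ1 onset /∅/, coda /m/ ok; σ2 onset /r/, coda /m/ ok → phonotactically legal
/fam/ — σ1 onset /f/, coda /m/ ok → phonotactically legal
/ti.fzi/ — violates constraint (c): syllable 2 onset /fz/ has 2 consonants (> 1) → phonotactically illegal
/rim.pim/ — σ1 onset /r/, coda /m/ ok; σ2 onset /p/, coda /m/ ok → phonotactically legal
Phonotactically legal: /sov/, /fo/, /im.rom/, /fam/, /rim.pim/ → 5.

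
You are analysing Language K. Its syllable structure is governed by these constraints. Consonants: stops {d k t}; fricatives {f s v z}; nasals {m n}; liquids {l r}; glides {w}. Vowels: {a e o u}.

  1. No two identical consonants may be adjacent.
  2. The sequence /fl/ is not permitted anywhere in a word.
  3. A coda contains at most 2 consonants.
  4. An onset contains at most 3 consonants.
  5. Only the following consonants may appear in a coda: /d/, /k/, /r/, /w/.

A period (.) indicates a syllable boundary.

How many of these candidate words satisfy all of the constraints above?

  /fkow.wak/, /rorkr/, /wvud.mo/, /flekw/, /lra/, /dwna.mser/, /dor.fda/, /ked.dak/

4

/fkow.wak/ — violates constraint 1: adjacent identical consonants /ww/ → not permitted
/rorkr/ — violates constraint 3: syllable 1 coda /rkr/ has 3 consonants (> 2) → not permitted
/wvud.mo/ — σ1 onset /wv/ (2C), coda /d/ ok; σ2 onset /m/, coda /∅/ ok → permitted
/flekw/ — violates constraint 2: contains banned sequence /fl/ → not permitted
/lra/ — σ1 onset /lr/ (2C), coda /∅/ ok → permitted
/dwna.mser/ — σ1 onset /dwn/ (3C), coda /∅/ ok; σ2 onset /ms/ (2C), coda /r/ ok → permitted
/dor.fda/ — σ1 onset /d/, coda /r/ ok; σ2 onset /fd/ (2C), coda /∅/ ok → permitted
/ked.dak/ — violates constraint 1: adjacent identical consonants /dd/ → not permitted
Permitted: /wvud.mo/, /lra/, /dwna.mser/, /dor.fda/ → 4.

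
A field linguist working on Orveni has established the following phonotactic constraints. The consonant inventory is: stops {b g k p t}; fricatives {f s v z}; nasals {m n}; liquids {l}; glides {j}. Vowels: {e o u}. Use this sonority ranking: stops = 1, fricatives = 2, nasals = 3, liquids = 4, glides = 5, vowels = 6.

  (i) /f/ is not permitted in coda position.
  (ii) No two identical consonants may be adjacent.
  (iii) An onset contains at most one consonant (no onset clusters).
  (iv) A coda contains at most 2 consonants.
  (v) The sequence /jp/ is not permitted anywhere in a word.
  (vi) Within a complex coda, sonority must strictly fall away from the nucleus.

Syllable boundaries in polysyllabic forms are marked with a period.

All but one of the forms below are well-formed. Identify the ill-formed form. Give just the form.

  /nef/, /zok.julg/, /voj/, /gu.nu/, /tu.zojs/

/nef/

/nef/ — violates constraint (i): syllable 1 coda contains /f/ → ill-formed
/zok.julg/ — σ1 onset /z/, coda /k/ ok; σ2 onset /j/, coda /lg/ (4→1 falls) ok → well-formed
/voj/ — σ1 onset /v/, coda /j/ ok → well-formed
/gu.nu/ — σ1 onset /g/, coda /∅/ ok; σ2 onset /n/, coda /∅/ ok → well-formed
/tu.zojs/ — σ1 onset /t/, coda /∅/ ok; σ2 onset /z/, coda /js/ (5→2 falls) ok → well-formed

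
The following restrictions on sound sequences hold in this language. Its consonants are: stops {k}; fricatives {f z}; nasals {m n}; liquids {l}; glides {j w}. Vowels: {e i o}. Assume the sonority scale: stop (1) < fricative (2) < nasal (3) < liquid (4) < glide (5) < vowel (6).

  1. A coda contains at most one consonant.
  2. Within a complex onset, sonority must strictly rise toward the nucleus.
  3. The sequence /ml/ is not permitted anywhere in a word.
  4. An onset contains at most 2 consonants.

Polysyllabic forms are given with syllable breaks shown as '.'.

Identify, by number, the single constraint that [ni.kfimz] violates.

[ni.kfimz]: syllable 2 coda /mz/ has 2 consonants (> 1).
This is a violation of constraint 1: "A coda contains at most one consonant."
The remaining constraints (2, 3, 4) are satisfied.

1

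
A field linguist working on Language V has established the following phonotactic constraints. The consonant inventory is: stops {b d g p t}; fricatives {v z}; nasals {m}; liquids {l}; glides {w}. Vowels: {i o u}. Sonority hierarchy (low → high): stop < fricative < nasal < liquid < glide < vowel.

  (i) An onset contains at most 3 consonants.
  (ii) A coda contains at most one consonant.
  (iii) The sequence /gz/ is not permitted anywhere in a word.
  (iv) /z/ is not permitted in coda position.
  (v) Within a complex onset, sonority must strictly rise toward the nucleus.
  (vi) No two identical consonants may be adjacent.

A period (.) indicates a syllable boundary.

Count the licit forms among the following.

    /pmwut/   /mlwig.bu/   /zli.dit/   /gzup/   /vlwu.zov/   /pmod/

/pmwut/ — σ1 onset /pmw/ (1→3→5 rises), coda /t/ ok → licit
/mlwig.bu/ — σ1 onset /mlw/ (3→4→5 rises), coda /g/ ok; σ2 onset /b/, coda /∅/ ok → licit
/zli.dit/ — σ1 onset /zl/ (2→4 rises), coda /∅/ ok; σ2 onset /d/, coda /t/ ok → licit
/gzup/ — violates constraint (iii): contains banned sequence /gz/ → illicit
/vlwu.zov/ — σ1 onset /vlw/ (2→4→5 rises), coda /∅/ ok; σ2 onset /z/, coda /v/ ok → licit
/pmod/ — σ1 onset /pm/ (1→3 rises), coda /d/ ok → licit
Licit: /pmwut/, /mlwig.bu/, /zli.dit/, /vlwu.zov/, /pmod/ → 5.

5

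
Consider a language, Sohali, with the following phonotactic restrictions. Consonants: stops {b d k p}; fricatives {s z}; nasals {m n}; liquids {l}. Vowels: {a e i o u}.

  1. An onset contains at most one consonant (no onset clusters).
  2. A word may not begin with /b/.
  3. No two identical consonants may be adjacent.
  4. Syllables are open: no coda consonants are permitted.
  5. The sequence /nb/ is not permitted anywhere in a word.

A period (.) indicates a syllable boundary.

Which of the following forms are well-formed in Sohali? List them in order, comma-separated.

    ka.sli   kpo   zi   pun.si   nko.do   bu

zi

ka.sli — violates constraint 1: syllable 2 onset /sl/ has 2 consonants (> 1) → ill-formed
kpo — violates constraint 1: syllable 1 onset /kp/ has 2 consonants (> 1) → ill-formed
zi — σ1 onset /z/, coda /∅/ ok → well-formed
pun.si — violates constraint 4: syllable 1 coda /n/ has 1 consonant (> 0) → ill-formed
nko.do — violates constraint 1: syllable 1 onset /nk/ has 2 consonants (> 1) → ill-formed
bu — violates constraint 2: word begins with /b/ → ill-formed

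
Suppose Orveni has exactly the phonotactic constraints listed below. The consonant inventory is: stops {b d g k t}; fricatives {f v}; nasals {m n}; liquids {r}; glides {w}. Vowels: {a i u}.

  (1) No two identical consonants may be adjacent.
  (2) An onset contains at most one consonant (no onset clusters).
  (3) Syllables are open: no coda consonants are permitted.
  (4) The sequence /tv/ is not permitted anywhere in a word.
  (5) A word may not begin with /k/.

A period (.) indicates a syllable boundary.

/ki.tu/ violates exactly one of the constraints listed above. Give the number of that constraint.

/ki.tu/: word begins with /k/.
This is a violation of constraint 5: "A word may not begin with /k/."
The remaining constraints (1, 2, 3, 4) are satisfied.

5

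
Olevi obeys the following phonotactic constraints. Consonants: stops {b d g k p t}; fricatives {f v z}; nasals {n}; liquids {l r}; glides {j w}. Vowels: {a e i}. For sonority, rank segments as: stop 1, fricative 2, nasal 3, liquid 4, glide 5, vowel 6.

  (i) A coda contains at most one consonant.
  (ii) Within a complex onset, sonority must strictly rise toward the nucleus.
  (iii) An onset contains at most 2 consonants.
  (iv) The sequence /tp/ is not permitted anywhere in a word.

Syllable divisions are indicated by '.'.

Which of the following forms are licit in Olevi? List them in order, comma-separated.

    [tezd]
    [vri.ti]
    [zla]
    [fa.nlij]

[vri.ti], [zla], [fa.nlij]

[tezd] — violates constraint (i): syllable 1 coda /zd/ has 2 consonants (> 1) → illicit
[vri.ti] — σ1 onset /vr/ (2→4 rises), coda /∅/ ok; σ2 onset /t/, coda /∅/ ok → licit
[zla] — σ1 onset /zl/ (2→4 rises), coda /∅/ ok → licit
[fa.nlij] — σ1 onset /f/, coda /∅/ ok; σ2 onset /nl/ (3→4 rises), coda /j/ ok → licit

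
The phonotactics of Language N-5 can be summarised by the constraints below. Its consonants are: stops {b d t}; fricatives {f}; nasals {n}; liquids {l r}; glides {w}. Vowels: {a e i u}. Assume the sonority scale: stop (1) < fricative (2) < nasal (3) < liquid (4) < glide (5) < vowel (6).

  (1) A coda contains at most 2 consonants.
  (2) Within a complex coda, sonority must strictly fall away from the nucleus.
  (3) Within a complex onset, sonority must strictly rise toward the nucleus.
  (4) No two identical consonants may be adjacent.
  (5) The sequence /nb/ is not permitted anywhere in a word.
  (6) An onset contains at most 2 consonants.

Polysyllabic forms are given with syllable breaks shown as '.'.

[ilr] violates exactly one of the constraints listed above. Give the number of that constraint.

[ilr]: syllable 1 coda /lr/: /l/ (liquid, 4) → /r/ (liquid, 4) does not fall.
This is a violation of constraint 2: "Within a complex coda, sonority must strictly fall away from the nucleus."
The remaining constraints (1, 3, 4, 5, 6) are satisfied.

2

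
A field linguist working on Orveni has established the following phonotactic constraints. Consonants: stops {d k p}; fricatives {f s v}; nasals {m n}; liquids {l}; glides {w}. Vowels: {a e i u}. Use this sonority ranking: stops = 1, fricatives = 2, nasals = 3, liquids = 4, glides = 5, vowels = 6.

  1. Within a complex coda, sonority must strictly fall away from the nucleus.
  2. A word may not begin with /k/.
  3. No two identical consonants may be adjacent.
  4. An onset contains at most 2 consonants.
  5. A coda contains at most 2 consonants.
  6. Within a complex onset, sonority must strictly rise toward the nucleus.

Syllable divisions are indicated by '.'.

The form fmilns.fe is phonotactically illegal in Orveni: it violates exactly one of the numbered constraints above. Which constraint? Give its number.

5

fmilns.fe: syllable 1 coda /lns/ has 3 consonants (> 2).
This is a violation of constraint 5: "A coda contains at most 2 consonants."
The remaining constraints (1, 2, 3, 4, 6) are satisfied.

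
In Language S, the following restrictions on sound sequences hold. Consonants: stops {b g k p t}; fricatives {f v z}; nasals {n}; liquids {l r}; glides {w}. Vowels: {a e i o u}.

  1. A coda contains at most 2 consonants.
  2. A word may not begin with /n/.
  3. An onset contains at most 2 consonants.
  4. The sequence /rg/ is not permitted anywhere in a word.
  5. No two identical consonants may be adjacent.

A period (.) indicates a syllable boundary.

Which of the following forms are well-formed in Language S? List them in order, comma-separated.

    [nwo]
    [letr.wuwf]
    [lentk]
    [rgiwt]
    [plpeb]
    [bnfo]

[nwo] — violates constraint 2: word begins with /n/ → ill-formed
[letr.wuwf] — σ1 onset /l/, coda /tr/ (2C) ok; σ2 onset /w/, coda /wf/ (2C) ok → well-formed
[lentk] — violates constraint 1: syllable 1 coda /ntk/ has 3 consonants (> 2) → ill-formed
[rgiwt] — violates constraint 4: contains banned sequence /rg/ → ill-formed
[plpeb] — violates constraint 3: syllable 1 onset /plp/ has 3 consonants (> 2) → ill-formed
[bnfo] — violates constraint 3: syllable 1 onset /bnf/ has 3 consonants (> 2) → ill-formed

[letr.wuwf]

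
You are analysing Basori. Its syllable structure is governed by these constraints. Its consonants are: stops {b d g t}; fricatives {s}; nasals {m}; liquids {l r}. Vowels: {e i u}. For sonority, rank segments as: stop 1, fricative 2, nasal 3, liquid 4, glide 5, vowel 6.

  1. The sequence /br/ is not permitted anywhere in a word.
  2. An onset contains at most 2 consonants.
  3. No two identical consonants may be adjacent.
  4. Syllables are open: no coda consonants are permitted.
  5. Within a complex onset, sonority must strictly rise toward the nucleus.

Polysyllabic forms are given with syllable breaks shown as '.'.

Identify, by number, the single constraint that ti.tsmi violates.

ti.tsmi: syllable 2 onset /tsm/ has 3 consonants (> 2).
This is a violation of constraint 2: "An onset contains at most 2 consonants."
The remaining constraints (1, 3, 4, 5) are satisfied.

2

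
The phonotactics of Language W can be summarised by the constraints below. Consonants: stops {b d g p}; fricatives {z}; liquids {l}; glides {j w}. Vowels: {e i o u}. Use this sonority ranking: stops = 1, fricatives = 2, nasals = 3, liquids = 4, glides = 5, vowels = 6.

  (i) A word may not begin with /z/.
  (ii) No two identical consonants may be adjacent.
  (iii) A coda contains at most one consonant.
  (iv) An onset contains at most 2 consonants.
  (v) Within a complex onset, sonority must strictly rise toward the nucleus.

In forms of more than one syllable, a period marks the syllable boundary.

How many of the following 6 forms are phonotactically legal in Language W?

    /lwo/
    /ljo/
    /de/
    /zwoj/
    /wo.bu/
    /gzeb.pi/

5

/lwo/ — σ1 onset /lw/ (4→5 rises), coda /∅/ ok → phonotactically legal
/ljo/ — σ1 onset /lj/ (4→5 rises), coda /∅/ ok → phonotactically legal
/de/ — σ1 onset /d/, coda /∅/ ok → phonotactically legal
/zwoj/ — violates constraint (i): word begins with /z/ → phonotactically illegal
/wo.bu/ — σ1 onset /w/, coda /∅/ ok; σ2 onset /b/, coda /∅/ ok → phonotactically legal
/gzeb.pi/ — σ1 onset /gz/ (1→2 rises), coda /b/ ok; σ2 onset /p/, coda /∅/ ok → phonotactically legal
Phonotactically legal: /lwo/, /ljo/, /de/, /wo.bu/, /gzeb.pi/ → 5.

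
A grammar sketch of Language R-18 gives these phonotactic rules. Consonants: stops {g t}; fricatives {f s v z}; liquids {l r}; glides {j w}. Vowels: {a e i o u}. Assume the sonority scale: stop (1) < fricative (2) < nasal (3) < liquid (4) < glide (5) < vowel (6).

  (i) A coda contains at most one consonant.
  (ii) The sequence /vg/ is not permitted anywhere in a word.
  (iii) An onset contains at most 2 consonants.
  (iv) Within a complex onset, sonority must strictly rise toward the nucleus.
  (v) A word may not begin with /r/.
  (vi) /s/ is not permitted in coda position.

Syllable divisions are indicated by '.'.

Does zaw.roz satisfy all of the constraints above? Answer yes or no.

yes

zaw.roz — σ1 onset /z/, coda /w/ ok; σ2 onset /r/, coda /z/ ok → licit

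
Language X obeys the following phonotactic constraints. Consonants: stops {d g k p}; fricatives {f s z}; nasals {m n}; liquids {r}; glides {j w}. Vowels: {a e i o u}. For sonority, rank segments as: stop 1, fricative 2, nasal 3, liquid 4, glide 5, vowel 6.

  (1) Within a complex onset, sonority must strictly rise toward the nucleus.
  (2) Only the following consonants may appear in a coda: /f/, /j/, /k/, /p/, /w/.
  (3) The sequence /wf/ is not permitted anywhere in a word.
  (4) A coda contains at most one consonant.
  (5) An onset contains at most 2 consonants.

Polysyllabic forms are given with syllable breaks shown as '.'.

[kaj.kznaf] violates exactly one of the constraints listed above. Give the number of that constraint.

[kaj.kznaf]: syllable 2 onset /kzn/ has 3 consonants (> 2).
This is a violation of constraint 5: "An onset contains at most 2 consonants."
The remaining constraints (1, 2, 3, 4) are satisfied.

5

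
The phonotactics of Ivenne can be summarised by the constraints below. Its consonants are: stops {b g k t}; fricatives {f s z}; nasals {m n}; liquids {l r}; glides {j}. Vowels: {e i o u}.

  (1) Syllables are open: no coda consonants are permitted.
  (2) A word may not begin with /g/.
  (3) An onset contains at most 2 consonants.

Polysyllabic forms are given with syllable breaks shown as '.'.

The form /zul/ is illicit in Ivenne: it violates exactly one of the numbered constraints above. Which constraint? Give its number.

/zul/: syllable 1 coda /l/ has 1 consonant (> 0).
This is a violation of constraint 1: "Syllables are open: no coda consonants are permitted."
The remaining constraints (2, 3) are satisfied.

1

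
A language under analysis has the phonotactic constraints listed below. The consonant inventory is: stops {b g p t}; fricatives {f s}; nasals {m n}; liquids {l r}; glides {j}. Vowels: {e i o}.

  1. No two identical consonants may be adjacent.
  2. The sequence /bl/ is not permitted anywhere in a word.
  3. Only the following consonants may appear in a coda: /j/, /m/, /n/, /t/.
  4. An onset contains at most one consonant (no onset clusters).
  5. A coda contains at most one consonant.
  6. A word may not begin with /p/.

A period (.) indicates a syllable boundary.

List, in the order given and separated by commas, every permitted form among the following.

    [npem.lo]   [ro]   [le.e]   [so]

[ro], [le.e], [so]

[npem.lo] — violates constraint 4: syllable 1 onset /np/ has 2 consonants (> 1) → not permitted
[ro] — σ1 onset /r/, coda /∅/ ok → permitted
[le.e] — σ1 onset /l/, coda /∅/ ok; σ2 onset /∅/, coda /∅/ ok → permitted
[so] — σ1 onset /s/, coda /∅/ ok → permitted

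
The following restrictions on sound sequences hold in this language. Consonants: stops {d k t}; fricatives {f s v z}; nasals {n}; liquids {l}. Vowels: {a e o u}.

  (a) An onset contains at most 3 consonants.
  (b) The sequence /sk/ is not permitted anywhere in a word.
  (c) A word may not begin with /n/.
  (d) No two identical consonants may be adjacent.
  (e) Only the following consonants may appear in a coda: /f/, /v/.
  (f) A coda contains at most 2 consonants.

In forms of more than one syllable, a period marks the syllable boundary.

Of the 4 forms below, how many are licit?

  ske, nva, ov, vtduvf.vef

ske — violates constraint (b): contains banned sequence /sk/ → illicit
nva — violates constraint (c): word begins with /n/ → illicit
ov — σ1 onset /∅/, coda /v/ ok → licit
vtduvf.vef — σ1 onset /vtd/ (3C), coda /vf/ (2C) ok; σ2 onset /v/, coda /f/ ok → licit
Licit: ov, vtduvf.vef → 2.

2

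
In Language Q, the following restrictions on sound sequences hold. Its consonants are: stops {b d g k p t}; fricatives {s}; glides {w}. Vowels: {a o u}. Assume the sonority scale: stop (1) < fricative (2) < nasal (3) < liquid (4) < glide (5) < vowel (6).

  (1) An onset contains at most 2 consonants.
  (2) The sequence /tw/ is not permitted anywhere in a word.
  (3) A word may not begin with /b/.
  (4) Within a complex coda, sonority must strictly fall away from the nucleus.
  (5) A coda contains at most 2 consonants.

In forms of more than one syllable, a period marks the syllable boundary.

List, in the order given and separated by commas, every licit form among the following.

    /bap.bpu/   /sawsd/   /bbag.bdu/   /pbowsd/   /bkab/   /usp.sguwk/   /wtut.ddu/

/usp.sguwk/, /wtut.ddu/

/bap.bpu/ — violates constraint 3: word begins with /b/ → illicit
/sawsd/ — violates constraint 5: syllable 1 coda /wsd/ has 3 consonants (> 2) → illicit
/bbag.bdu/ — violates constraint 3: word begins with /b/ → illicit
/pbowsd/ — violates constraint 5: syllable 1 coda /wsd/ has 3 consonants (> 2) → illicit
/bkab/ — violates constraint 3: word begins with /b/ → illicit
/usp.sguwk/ — σ1 onset /∅/, coda /sp/ (2→1 falls) ok; σ2 onset /sg/ (2C), coda /wk/ (5→1 falls) ok → licit
/wtut.ddu/ — σ1 onset /wt/ (2C), coda /t/ ok; σ2 onset /dd/ (2C), coda /∅/ ok → licit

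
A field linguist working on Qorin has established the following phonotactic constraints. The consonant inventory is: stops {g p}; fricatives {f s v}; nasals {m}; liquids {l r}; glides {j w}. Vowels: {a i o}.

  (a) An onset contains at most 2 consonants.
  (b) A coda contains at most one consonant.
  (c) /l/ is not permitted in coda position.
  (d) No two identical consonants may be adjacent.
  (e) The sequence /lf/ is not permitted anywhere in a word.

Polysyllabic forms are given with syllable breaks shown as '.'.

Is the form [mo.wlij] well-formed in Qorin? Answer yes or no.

[mo.wlij] — σ1 onset /m/, coda /∅/ ok; σ2 onset /wl/ (2C), coda /j/ ok → well-formed

yes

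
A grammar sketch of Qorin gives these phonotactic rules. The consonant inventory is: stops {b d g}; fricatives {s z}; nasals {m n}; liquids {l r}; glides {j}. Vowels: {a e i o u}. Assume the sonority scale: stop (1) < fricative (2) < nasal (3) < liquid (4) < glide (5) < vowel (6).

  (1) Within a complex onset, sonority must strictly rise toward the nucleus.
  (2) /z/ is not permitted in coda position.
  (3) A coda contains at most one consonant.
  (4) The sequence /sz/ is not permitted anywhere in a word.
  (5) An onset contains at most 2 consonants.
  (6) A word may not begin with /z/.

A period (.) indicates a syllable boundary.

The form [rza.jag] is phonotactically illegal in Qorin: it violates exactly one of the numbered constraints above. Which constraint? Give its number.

1

[rza.jag]: syllable 1 onset /rz/: /r/ (liquid, 4) → /z/ (fricative, 2) does not rise.
This is a violation of constraint 1: "Within a complex onset, sonority must strictly rise toward the nucleus."
The remaining constraints (2, 3, 4, 5, 6) are satisfied.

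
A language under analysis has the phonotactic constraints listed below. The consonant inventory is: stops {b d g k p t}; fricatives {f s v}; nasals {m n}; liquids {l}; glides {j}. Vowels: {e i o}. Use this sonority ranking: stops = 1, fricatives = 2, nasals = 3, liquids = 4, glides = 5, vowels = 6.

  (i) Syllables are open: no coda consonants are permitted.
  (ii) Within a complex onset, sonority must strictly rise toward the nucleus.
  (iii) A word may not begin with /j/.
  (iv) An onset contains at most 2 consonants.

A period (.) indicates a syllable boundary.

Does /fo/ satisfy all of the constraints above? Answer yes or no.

/fo/ — σ1 onset /f/, coda /∅/ ok → licit

yes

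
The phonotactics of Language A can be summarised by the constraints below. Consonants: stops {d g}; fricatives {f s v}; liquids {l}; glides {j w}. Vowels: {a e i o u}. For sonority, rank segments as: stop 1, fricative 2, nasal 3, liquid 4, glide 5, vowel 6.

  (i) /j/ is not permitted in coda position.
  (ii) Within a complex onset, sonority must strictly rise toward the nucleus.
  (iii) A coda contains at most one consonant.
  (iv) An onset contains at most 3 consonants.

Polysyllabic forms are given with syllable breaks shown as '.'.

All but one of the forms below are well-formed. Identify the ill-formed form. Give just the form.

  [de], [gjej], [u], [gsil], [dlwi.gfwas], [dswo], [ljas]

[de] — σ1 onset /d/, coda /∅/ ok → well-formed
[gjej] — violates constraint (i): syllable 1 coda contains /j/ → ill-formed
[u] — σ1 onset /∅/, coda /∅/ ok → well-formed
[gsil] — σ1 onset /gs/ (1→2 rises), coda /l/ ok → well-formed
[dlwi.gfwas] — σ1 onset /dlw/ (1→4→5 rises), coda /∅/ ok; σ2 onset /gfw/ (1→2→5 rises), coda /s/ ok → well-formed
[dswo] — σ1 onset /dsw/ (1→2→5 rises), coda /∅/ ok → well-formed
[ljas] — σ1 onset /lj/ (4→5 rises), coda /s/ ok → well-formed

[gjej]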